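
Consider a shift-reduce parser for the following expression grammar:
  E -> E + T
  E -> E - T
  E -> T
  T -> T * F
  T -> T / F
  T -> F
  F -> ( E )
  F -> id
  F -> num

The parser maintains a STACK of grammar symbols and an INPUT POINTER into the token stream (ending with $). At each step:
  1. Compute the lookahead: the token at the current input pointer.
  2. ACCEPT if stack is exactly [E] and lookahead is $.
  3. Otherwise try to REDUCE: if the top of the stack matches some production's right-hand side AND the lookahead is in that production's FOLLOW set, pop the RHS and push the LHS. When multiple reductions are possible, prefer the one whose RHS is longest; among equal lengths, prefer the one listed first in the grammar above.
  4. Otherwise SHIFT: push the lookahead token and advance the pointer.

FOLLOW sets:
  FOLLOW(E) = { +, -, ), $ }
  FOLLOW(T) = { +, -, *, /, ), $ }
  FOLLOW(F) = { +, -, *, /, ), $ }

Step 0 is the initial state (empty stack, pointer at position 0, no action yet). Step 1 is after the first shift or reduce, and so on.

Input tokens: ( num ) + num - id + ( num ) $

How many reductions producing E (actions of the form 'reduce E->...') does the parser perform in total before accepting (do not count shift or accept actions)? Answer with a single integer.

Step 1: shift (. Stack=[(] ptr=1 lookahead=num remaining=[num ) + num - id + ( num ) $]
Step 2: shift num. Stack=[( num] ptr=2 lookahead=) remaining=[) + num - id + ( num ) $]
Step 3: reduce F->num. Stack=[( F] ptr=2 lookahead=) remaining=[) + num - id + ( num ) $]
Step 4: reduce T->F. Stack=[( T] ptr=2 lookahead=) remaining=[) + num - id + ( num ) $]
Step 5: reduce E->T. Stack=[( E] ptr=2 lookahead=) remaining=[) + num - id + ( num ) $]
Step 6: shift ). Stack=[( E )] ptr=3 lookahead=+ remaining=[+ num - id + ( num ) $]
Step 7: reduce F->( E ). Stack=[F] ptr=3 lookahead=+ remaining=[+ num - id + ( num ) $]
Step 8: reduce T->F. Stack=[T] ptr=3 lookahead=+ remaining=[+ num - id + ( num ) $]
Step 9: reduce E->T. Stack=[E] ptr=3 lookahead=+ remaining=[+ num - id + ( num ) $]
Step 10: shift +. Stack=[E +] ptr=4 lookahead=num remaining=[num - id + ( num ) $]
Step 11: shift num. Stack=[E + num] ptr=5 lookahead=- remaining=[- id + ( num ) $]
Step 12: reduce F->num. Stack=[E + F] ptr=5 lookahead=- remaining=[- id + ( num ) $]
Step 13: reduce T->F. Stack=[E + T] ptr=5 lookahead=- remaining=[- id + ( num ) $]
Step 14: reduce E->E + T. Stack=[E] ptr=5 lookahead=- remaining=[- id + ( num ) $]
Step 15: shift -. Stack=[E -] ptr=6 lookahead=id remaining=[id + ( num ) $]
Step 16: shift id. Stack=[E - id] ptr=7 lookahead=+ remaining=[+ ( num ) $]
Step 17: reduce F->id. Stack=[E - F] ptr=7 lookahead=+ remaining=[+ ( num ) $]
Step 18: reduce T->F. Stack=[E - T] ptr=7 lookahead=+ remaining=[+ ( num ) $]
Step 19: reduce E->E - T. Stack=[E] ptr=7 lookahead=+ remaining=[+ ( num ) $]
Step 20: shift +. Stack=[E +] ptr=8 lookahead=( remaining=[( num ) $]
Step 21: shift (. Stack=[E + (] ptr=9 lookahead=num remaining=[num ) $]
Step 22: shift num. Stack=[E + ( num] ptr=10 lookahead=) remaining=[) $]
Step 23: reduce F->num. Stack=[E + ( F] ptr=10 lookahead=) remaining=[) $]
Step 24: reduce T->F. Stack=[E + ( T] ptr=10 lookahead=) remaining=[) $]
Step 25: reduce E->T. Stack=[E + ( E] ptr=10 lookahead=) remaining=[) $]
Step 26: shift ). Stack=[E + ( E )] ptr=11 lookahead=$ remaining=[$]
Step 27: reduce F->( E ). Stack=[E + F] ptr=11 lookahead=$ remaining=[$]
Step 28: reduce T->F. Stack=[E + T] ptr=11 lookahead=$ remaining=[$]
Step 29: reduce E->E + T. Stack=[E] ptr=11 lookahead=$ remaining=[$]
Step 30: accept. Stack=[E] ptr=11 lookahead=$ remaining=[$]

Answer: 6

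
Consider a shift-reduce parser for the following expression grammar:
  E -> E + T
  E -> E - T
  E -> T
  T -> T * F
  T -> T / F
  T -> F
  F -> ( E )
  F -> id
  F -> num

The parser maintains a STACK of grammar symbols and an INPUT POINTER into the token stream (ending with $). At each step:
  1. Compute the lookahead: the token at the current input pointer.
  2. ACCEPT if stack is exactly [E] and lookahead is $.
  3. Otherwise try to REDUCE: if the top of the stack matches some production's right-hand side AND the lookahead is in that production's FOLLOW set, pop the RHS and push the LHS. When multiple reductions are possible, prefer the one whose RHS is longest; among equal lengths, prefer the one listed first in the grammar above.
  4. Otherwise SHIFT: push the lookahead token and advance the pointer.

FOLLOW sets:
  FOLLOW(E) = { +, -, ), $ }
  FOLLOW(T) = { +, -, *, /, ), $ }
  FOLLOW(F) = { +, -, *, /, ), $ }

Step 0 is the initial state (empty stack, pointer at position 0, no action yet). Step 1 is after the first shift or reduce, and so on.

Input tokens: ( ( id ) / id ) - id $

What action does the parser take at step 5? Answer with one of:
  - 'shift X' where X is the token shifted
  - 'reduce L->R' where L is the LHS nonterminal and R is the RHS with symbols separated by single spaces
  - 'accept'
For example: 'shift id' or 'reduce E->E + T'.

Step 1: shift (. Stack=[(] ptr=1 lookahead=( remaining=[( id ) / id ) - id $]
Step 2: shift (. Stack=[( (] ptr=2 lookahead=id remaining=[id ) / id ) - id $]
Step 3: shift id. Stack=[( ( id] ptr=3 lookahead=) remaining=[) / id ) - id $]
Step 4: reduce F->id. Stack=[( ( F] ptr=3 lookahead=) remaining=[) / id ) - id $]
Step 5: reduce T->F. Stack=[( ( T] ptr=3 lookahead=) remaining=[) / id ) - id $]

Answer: reduce T->F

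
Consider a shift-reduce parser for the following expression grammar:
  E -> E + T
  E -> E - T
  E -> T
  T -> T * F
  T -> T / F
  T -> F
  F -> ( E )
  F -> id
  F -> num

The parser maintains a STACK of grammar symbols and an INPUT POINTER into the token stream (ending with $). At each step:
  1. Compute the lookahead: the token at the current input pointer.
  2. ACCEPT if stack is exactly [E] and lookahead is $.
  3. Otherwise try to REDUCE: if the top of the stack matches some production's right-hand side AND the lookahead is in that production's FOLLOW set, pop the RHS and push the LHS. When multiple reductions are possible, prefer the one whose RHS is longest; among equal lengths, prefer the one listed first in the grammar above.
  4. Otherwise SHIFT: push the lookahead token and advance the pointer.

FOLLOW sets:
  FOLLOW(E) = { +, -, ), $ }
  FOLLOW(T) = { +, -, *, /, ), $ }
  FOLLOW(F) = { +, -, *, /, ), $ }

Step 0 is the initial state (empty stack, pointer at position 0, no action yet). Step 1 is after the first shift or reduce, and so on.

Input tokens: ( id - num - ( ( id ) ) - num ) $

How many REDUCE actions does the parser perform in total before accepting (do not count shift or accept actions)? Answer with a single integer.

Answer: 21

Derivation:
Step 1: shift (. Stack=[(] ptr=1 lookahead=id remaining=[id - num - ( ( id ) ) - num ) $]
Step 2: shift id. Stack=[( id] ptr=2 lookahead=- remaining=[- num - ( ( id ) ) - num ) $]
Step 3: reduce F->id. Stack=[( F] ptr=2 lookahead=- remaining=[- num - ( ( id ) ) - num ) $]
Step 4: reduce T->F. Stack=[( T] ptr=2 lookahead=- remaining=[- num - ( ( id ) ) - num ) $]
Step 5: reduce E->T. Stack=[( E] ptr=2 lookahead=- remaining=[- num - ( ( id ) ) - num ) $]
Step 6: shift -. Stack=[( E -] ptr=3 lookahead=num remaining=[num - ( ( id ) ) - num ) $]
Step 7: shift num. Stack=[( E - num] ptr=4 lookahead=- remaining=[- ( ( id ) ) - num ) $]
Step 8: reduce F->num. Stack=[( E - F] ptr=4 lookahead=- remaining=[- ( ( id ) ) - num ) $]
Step 9: reduce T->F. Stack=[( E - T] ptr=4 lookahead=- remaining=[- ( ( id ) ) - num ) $]
Step 10: reduce E->E - T. Stack=[( E] ptr=4 lookahead=- remaining=[- ( ( id ) ) - num ) $]
Step 11: shift -. Stack=[( E -] ptr=5 lookahead=( remaining=[( ( id ) ) - num ) $]
Step 12: shift (. Stack=[( E - (] ptr=6 lookahead=( remaining=[( id ) ) - num ) $]
Step 13: shift (. Stack=[( E - ( (] ptr=7 lookahead=id remaining=[id ) ) - num ) $]
Step 14: shift id. Stack=[( E - ( ( id] ptr=8 lookahead=) remaining=[) ) - num ) $]
Step 15: reduce F->id. Stack=[( E - ( ( F] ptr=8 lookahead=) remaining=[) ) - num ) $]
Step 16: reduce T->F. Stack=[( E - ( ( T] ptr=8 lookahead=) remaining=[) ) - num ) $]
Step 17: reduce E->T. Stack=[( E - ( ( E] ptr=8 lookahead=) remaining=[) ) - num ) $]
Step 18: shift ). Stack=[( E - ( ( E )] ptr=9 lookahead=) remaining=[) - num ) $]
Step 19: reduce F->( E ). Stack=[( E - ( F] ptr=9 lookahead=) remaining=[) - num ) $]
Step 20: reduce T->F. Stack=[( E - ( T] ptr=9 lookahead=) remaining=[) - num ) $]
Step 21: reduce E->T. Stack=[( E - ( E] ptr=9 lookahead=) remaining=[) - num ) $]
Step 22: shift ). Stack=[( E - ( E )] ptr=10 lookahead=- remaining=[- num ) $]
Step 23: reduce F->( E ). Stack=[( E - F] ptr=10 lookahead=- remaining=[- num ) $]
Step 24: reduce T->F. Stack=[( E - T] ptr=10 lookahead=- remaining=[- num ) $]
Step 25: reduce E->E - T. Stack=[( E] ptr=10 lookahead=- remaining=[- num ) $]
Step 26: shift -. Stack=[( E -] ptr=11 lookahead=num remaining=[num ) $]
Step 27: shift num. Stack=[( E - num] ptr=12 lookahead=) remaining=[) $]
Step 28: reduce F->num. Stack=[( E - F] ptr=12 lookahead=) remaining=[) $]
Step 29: reduce T->F. Stack=[( E - T] ptr=12 lookahead=) remaining=[) $]
Step 30: reduce E->E - T. Stack=[( E] ptr=12 lookahead=) remaining=[) $]
Step 31: shift ). Stack=[( E )] ptr=13 lookahead=$ remaining=[$]
Step 32: reduce F->( E ). Stack=[F] ptr=13 lookahead=$ remaining=[$]
Step 33: reduce T->F. Stack=[T] ptr=13 lookahead=$ remaining=[$]
Step 34: reduce E->T. Stack=[E] ptr=13 lookahead=$ remaining=[$]
Step 35: accept. Stack=[E] ptr=13 lookahead=$ remaining=[$]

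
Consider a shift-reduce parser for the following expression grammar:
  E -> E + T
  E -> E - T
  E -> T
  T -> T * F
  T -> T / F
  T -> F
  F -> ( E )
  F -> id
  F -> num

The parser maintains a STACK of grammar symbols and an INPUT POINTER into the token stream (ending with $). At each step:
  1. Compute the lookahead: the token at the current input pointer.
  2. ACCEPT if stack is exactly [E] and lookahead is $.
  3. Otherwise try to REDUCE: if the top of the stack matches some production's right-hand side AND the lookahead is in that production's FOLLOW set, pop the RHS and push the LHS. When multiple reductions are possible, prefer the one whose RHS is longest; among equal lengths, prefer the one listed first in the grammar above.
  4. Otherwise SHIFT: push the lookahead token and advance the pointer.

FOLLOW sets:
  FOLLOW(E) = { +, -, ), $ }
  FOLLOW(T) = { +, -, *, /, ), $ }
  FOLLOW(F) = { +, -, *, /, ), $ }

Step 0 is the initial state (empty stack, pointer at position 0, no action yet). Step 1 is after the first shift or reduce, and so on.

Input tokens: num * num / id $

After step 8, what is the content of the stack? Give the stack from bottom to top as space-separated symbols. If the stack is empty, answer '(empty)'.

Step 1: shift num. Stack=[num] ptr=1 lookahead=* remaining=[* num / id $]
Step 2: reduce F->num. Stack=[F] ptr=1 lookahead=* remaining=[* num / id $]
Step 3: reduce T->F. Stack=[T] ptr=1 lookahead=* remaining=[* num / id $]
Step 4: shift *. Stack=[T *] ptr=2 lookahead=num remaining=[num / id $]
Step 5: shift num. Stack=[T * num] ptr=3 lookahead=/ remaining=[/ id $]
Step 6: reduce F->num. Stack=[T * F] ptr=3 lookahead=/ remaining=[/ id $]
Step 7: reduce T->T * F. Stack=[T] ptr=3 lookahead=/ remaining=[/ id $]
Step 8: shift /. Stack=[T /] ptr=4 lookahead=id remaining=[id $]

Answer: T /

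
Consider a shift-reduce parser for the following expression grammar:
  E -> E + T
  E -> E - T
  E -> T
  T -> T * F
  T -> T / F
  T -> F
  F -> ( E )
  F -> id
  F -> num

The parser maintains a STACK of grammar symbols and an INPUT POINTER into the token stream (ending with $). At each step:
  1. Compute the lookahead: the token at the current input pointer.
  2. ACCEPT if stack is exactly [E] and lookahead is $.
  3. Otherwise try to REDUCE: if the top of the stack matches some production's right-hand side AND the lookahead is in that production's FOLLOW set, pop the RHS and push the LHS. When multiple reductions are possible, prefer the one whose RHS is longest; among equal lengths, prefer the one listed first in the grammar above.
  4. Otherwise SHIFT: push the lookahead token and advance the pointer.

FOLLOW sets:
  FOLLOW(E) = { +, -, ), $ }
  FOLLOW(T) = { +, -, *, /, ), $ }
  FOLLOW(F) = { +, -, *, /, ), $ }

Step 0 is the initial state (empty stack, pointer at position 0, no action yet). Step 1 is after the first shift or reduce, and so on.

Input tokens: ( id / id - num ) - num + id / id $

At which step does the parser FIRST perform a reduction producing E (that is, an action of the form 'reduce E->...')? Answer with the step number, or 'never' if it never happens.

Answer: 9

Derivation:
Step 1: shift (. Stack=[(] ptr=1 lookahead=id remaining=[id / id - num ) - num + id / id $]
Step 2: shift id. Stack=[( id] ptr=2 lookahead=/ remaining=[/ id - num ) - num + id / id $]
Step 3: reduce F->id. Stack=[( F] ptr=2 lookahead=/ remaining=[/ id - num ) - num + id / id $]
Step 4: reduce T->F. Stack=[( T] ptr=2 lookahead=/ remaining=[/ id - num ) - num + id / id $]
Step 5: shift /. Stack=[( T /] ptr=3 lookahead=id remaining=[id - num ) - num + id / id $]
Step 6: shift id. Stack=[( T / id] ptr=4 lookahead=- remaining=[- num ) - num + id / id $]
Step 7: reduce F->id. Stack=[( T / F] ptr=4 lookahead=- remaining=[- num ) - num + id / id $]
Step 8: reduce T->T / F. Stack=[( T] ptr=4 lookahead=- remaining=[- num ) - num + id / id $]
Step 9: reduce E->T. Stack=[( E] ptr=4 lookahead=- remaining=[- num ) - num + id / id $]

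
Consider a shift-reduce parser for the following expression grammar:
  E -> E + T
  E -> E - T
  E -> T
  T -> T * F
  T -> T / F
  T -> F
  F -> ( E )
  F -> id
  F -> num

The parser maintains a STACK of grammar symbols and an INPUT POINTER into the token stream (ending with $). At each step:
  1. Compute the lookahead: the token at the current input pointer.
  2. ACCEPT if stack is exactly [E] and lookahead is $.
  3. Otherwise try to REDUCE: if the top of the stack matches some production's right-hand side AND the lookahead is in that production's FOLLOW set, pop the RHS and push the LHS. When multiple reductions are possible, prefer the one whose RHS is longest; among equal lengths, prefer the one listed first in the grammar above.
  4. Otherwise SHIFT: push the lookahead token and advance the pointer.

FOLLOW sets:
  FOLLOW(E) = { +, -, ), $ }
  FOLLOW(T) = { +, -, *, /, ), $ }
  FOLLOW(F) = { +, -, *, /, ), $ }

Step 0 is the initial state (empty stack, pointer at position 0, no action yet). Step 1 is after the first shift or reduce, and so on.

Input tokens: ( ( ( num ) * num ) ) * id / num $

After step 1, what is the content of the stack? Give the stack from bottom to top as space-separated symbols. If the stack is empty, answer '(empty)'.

Answer: (

Derivation:
Step 1: shift (. Stack=[(] ptr=1 lookahead=( remaining=[( ( num ) * num ) ) * id / num $]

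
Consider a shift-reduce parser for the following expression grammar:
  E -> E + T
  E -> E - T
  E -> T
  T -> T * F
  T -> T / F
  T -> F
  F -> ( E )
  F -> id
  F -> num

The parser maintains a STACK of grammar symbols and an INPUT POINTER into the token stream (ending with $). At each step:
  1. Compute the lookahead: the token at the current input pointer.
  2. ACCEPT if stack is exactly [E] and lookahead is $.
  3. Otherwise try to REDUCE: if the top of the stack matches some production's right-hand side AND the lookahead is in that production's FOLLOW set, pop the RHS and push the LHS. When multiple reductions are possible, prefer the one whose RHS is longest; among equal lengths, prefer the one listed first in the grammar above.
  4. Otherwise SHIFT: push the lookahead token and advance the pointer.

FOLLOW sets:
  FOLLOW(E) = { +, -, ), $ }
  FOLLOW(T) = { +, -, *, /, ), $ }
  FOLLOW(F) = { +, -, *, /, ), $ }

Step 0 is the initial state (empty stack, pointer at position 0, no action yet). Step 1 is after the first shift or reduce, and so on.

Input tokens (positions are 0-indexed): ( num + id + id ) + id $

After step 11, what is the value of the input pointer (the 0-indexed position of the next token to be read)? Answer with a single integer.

Answer: 5

Derivation:
Step 1: shift (. Stack=[(] ptr=1 lookahead=num remaining=[num + id + id ) + id $]
Step 2: shift num. Stack=[( num] ptr=2 lookahead=+ remaining=[+ id + id ) + id $]
Step 3: reduce F->num. Stack=[( F] ptr=2 lookahead=+ remaining=[+ id + id ) + id $]
Step 4: reduce T->F. Stack=[( T] ptr=2 lookahead=+ remaining=[+ id + id ) + id $]
Step 5: reduce E->T. Stack=[( E] ptr=2 lookahead=+ remaining=[+ id + id ) + id $]
Step 6: shift +. Stack=[( E +] ptr=3 lookahead=id remaining=[id + id ) + id $]
Step 7: shift id. Stack=[( E + id] ptr=4 lookahead=+ remaining=[+ id ) + id $]
Step 8: reduce F->id. Stack=[( E + F] ptr=4 lookahead=+ remaining=[+ id ) + id $]
Step 9: reduce T->F. Stack=[( E + T] ptr=4 lookahead=+ remaining=[+ id ) + id $]
Step 10: reduce E->E + T. Stack=[( E] ptr=4 lookahead=+ remaining=[+ id ) + id $]
Step 11: shift +. Stack=[( E +] ptr=5 lookahead=id remaining=[id ) + id $]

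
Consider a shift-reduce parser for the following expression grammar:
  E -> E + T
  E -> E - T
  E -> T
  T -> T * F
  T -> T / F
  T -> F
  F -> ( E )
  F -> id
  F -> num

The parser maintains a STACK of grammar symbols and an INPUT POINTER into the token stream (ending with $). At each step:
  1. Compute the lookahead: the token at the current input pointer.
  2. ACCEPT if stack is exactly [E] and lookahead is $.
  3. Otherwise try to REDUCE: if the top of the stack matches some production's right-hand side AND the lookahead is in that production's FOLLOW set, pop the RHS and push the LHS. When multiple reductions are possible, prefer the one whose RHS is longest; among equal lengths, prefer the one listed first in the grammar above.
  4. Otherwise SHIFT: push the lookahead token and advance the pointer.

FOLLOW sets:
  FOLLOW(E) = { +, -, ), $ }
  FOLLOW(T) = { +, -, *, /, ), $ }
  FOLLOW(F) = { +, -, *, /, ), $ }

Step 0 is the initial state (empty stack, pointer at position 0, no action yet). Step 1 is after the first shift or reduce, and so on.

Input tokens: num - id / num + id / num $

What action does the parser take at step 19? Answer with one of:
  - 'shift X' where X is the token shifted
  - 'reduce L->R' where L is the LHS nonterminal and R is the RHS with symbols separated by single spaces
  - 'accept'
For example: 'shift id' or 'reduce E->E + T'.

Step 1: shift num. Stack=[num] ptr=1 lookahead=- remaining=[- id / num + id / num $]
Step 2: reduce F->num. Stack=[F] ptr=1 lookahead=- remaining=[- id / num + id / num $]
Step 3: reduce T->F. Stack=[T] ptr=1 lookahead=- remaining=[- id / num + id / num $]
Step 4: reduce E->T. Stack=[E] ptr=1 lookahead=- remaining=[- id / num + id / num $]
Step 5: shift -. Stack=[E -] ptr=2 lookahead=id remaining=[id / num + id / num $]
Step 6: shift id. Stack=[E - id] ptr=3 lookahead=/ remaining=[/ num + id / num $]
Step 7: reduce F->id. Stack=[E - F] ptr=3 lookahead=/ remaining=[/ num + id / num $]
Step 8: reduce T->F. Stack=[E - T] ptr=3 lookahead=/ remaining=[/ num + id / num $]
Step 9: shift /. Stack=[E - T /] ptr=4 lookahead=num remaining=[num + id / num $]
Step 10: shift num. Stack=[E - T / num] ptr=5 lookahead=+ remaining=[+ id / num $]
Step 11: reduce F->num. Stack=[E - T / F] ptr=5 lookahead=+ remaining=[+ id / num $]
Step 12: reduce T->T / F. Stack=[E - T] ptr=5 lookahead=+ remaining=[+ id / num $]
Step 13: reduce E->E - T. Stack=[E] ptr=5 lookahead=+ remaining=[+ id / num $]
Step 14: shift +. Stack=[E +] ptr=6 lookahead=id remaining=[id / num $]
Step 15: shift id. Stack=[E + id] ptr=7 lookahead=/ remaining=[/ num $]
Step 16: reduce F->id. Stack=[E + F] ptr=7 lookahead=/ remaining=[/ num $]
Step 17: reduce T->F. Stack=[E + T] ptr=7 lookahead=/ remaining=[/ num $]
Step 18: shift /. Stack=[E + T /] ptr=8 lookahead=num remaining=[num $]
Step 19: shift num. Stack=[E + T / num] ptr=9 lookahead=$ remaining=[$]

Answer: shift num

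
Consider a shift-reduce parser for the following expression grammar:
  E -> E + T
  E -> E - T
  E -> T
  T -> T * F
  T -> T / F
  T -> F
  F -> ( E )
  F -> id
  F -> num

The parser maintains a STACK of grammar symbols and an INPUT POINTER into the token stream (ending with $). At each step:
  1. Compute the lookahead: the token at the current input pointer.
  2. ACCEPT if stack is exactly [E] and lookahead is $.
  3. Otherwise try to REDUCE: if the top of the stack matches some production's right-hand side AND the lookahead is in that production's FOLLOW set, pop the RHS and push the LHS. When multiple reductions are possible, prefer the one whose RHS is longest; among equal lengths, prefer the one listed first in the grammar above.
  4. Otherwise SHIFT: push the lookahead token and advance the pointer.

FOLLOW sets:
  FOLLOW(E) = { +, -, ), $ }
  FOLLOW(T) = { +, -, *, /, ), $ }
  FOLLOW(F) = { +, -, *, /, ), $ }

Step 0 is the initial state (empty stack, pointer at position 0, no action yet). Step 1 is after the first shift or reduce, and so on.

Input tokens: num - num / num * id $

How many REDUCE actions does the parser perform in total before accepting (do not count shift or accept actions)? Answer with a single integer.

Answer: 10

Derivation:
Step 1: shift num. Stack=[num] ptr=1 lookahead=- remaining=[- num / num * id $]
Step 2: reduce F->num. Stack=[F] ptr=1 lookahead=- remaining=[- num / num * id $]
Step 3: reduce T->F. Stack=[T] ptr=1 lookahead=- remaining=[- num / num * id $]
Step 4: reduce E->T. Stack=[E] ptr=1 lookahead=- remaining=[- num / num * id $]
Step 5: shift -. Stack=[E -] ptr=2 lookahead=num remaining=[num / num * id $]
Step 6: shift num. Stack=[E - num] ptr=3 lookahead=/ remaining=[/ num * id $]
Step 7: reduce F->num. Stack=[E - F] ptr=3 lookahead=/ remaining=[/ num * id $]
Step 8: reduce T->F. Stack=[E - T] ptr=3 lookahead=/ remaining=[/ num * id $]
Step 9: shift /. Stack=[E - T /] ptr=4 lookahead=num remaining=[num * id $]
Step 10: shift num. Stack=[E - T / num] ptr=5 lookahead=* remaining=[* id $]
Step 11: reduce F->num. Stack=[E - T / F] ptr=5 lookahead=* remaining=[* id $]
Step 12: reduce T->T / F. Stack=[E - T] ptr=5 lookahead=* remaining=[* id $]
Step 13: shift *. Stack=[E - T *] ptr=6 lookahead=id remaining=[id $]
Step 14: shift id. Stack=[E - T * id] ptr=7 lookahead=$ remaining=[$]
Step 15: reduce F->id. Stack=[E - T * F] ptr=7 lookahead=$ remaining=[$]
Step 16: reduce T->T * F. Stack=[E - T] ptr=7 lookahead=$ remaining=[$]
Step 17: reduce E->E - T. Stack=[E] ptr=7 lookahead=$ remaining=[$]
Step 18: accept. Stack=[E] ptr=7 lookahead=$ remaining=[$]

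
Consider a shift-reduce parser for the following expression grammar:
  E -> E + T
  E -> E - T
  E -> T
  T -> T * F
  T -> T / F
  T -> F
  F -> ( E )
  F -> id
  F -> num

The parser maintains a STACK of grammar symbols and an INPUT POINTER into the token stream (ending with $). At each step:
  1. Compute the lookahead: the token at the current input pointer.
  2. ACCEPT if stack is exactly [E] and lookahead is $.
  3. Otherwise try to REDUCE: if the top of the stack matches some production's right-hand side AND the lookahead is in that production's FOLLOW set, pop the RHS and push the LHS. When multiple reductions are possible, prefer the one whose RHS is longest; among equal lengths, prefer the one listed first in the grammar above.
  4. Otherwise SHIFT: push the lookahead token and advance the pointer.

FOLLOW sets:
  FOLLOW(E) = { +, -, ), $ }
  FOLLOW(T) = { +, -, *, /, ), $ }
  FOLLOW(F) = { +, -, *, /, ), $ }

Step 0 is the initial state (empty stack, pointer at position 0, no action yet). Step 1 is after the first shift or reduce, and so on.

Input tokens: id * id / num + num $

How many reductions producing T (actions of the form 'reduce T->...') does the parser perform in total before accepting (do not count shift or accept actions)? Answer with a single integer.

Step 1: shift id. Stack=[id] ptr=1 lookahead=* remaining=[* id / num + num $]
Step 2: reduce F->id. Stack=[F] ptr=1 lookahead=* remaining=[* id / num + num $]
Step 3: reduce T->F. Stack=[T] ptr=1 lookahead=* remaining=[* id / num + num $]
Step 4: shift *. Stack=[T *] ptr=2 lookahead=id remaining=[id / num + num $]
Step 5: shift id. Stack=[T * id] ptr=3 lookahead=/ remaining=[/ num + num $]
Step 6: reduce F->id. Stack=[T * F] ptr=3 lookahead=/ remaining=[/ num + num $]
Step 7: reduce T->T * F. Stack=[T] ptr=3 lookahead=/ remaining=[/ num + num $]
Step 8: shift /. Stack=[T /] ptr=4 lookahead=num remaining=[num + num $]
Step 9: shift num. Stack=[T / num] ptr=5 lookahead=+ remaining=[+ num $]
Step 10: reduce F->num. Stack=[T / F] ptr=5 lookahead=+ remaining=[+ num $]
Step 11: reduce T->T / F. Stack=[T] ptr=5 lookahead=+ remaining=[+ num $]
Step 12: reduce E->T. Stack=[E] ptr=5 lookahead=+ remaining=[+ num $]
Step 13: shift +. Stack=[E +] ptr=6 lookahead=num remaining=[num $]
Step 14: shift num. Stack=[E + num] ptr=7 lookahead=$ remaining=[$]
Step 15: reduce F->num. Stack=[E + F] ptr=7 lookahead=$ remaining=[$]
Step 16: reduce T->F. Stack=[E + T] ptr=7 lookahead=$ remaining=[$]
Step 17: reduce E->E + T. Stack=[E] ptr=7 lookahead=$ remaining=[$]
Step 18: accept. Stack=[E] ptr=7 lookahead=$ remaining=[$]

Answer: 4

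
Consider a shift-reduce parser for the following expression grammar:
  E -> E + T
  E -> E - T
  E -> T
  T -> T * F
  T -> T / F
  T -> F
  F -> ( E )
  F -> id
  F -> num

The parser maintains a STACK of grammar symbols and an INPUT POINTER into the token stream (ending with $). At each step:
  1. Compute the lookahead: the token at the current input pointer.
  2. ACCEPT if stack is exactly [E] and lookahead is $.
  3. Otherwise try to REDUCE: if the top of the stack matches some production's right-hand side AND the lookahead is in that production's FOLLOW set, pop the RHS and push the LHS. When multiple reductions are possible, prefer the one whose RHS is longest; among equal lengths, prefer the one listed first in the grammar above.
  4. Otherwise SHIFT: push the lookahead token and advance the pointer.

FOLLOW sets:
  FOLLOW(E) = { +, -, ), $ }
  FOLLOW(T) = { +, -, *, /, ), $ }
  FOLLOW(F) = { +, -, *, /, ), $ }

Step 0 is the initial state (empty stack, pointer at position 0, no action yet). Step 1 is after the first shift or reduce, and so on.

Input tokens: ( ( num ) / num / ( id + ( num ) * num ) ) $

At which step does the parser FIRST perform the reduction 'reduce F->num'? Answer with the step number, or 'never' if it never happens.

Answer: 4

Derivation:
Step 1: shift (. Stack=[(] ptr=1 lookahead=( remaining=[( num ) / num / ( id + ( num ) * num ) ) $]
Step 2: shift (. Stack=[( (] ptr=2 lookahead=num remaining=[num ) / num / ( id + ( num ) * num ) ) $]
Step 3: shift num. Stack=[( ( num] ptr=3 lookahead=) remaining=[) / num / ( id + ( num ) * num ) ) $]
Step 4: reduce F->num. Stack=[( ( F] ptr=3 lookahead=) remaining=[) / num / ( id + ( num ) * num ) ) $]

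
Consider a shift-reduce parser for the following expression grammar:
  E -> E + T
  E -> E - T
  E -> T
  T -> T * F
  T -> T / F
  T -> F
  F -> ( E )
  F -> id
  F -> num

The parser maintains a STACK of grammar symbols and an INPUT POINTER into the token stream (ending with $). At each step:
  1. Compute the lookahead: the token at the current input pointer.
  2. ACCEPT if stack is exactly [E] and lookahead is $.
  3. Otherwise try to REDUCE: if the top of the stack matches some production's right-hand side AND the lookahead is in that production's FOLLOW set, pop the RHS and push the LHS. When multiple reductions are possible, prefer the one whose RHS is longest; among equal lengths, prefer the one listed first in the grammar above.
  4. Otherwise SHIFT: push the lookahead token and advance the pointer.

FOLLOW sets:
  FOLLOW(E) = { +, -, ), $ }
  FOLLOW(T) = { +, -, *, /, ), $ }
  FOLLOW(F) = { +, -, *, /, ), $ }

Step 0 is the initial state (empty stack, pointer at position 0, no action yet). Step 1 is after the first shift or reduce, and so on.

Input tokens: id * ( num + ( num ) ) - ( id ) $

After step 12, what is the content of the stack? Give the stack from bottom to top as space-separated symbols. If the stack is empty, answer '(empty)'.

Answer: T * ( E + ( num

Derivation:
Step 1: shift id. Stack=[id] ptr=1 lookahead=* remaining=[* ( num + ( num ) ) - ( id ) $]
Step 2: reduce F->id. Stack=[F] ptr=1 lookahead=* remaining=[* ( num + ( num ) ) - ( id ) $]
Step 3: reduce T->F. Stack=[T] ptr=1 lookahead=* remaining=[* ( num + ( num ) ) - ( id ) $]
Step 4: shift *. Stack=[T *] ptr=2 lookahead=( remaining=[( num + ( num ) ) - ( id ) $]
Step 5: shift (. Stack=[T * (] ptr=3 lookahead=num remaining=[num + ( num ) ) - ( id ) $]
Step 6: shift num. Stack=[T * ( num] ptr=4 lookahead=+ remaining=[+ ( num ) ) - ( id ) $]
Step 7: reduce F->num. Stack=[T * ( F] ptr=4 lookahead=+ remaining=[+ ( num ) ) - ( id ) $]
Step 8: reduce T->F. Stack=[T * ( T] ptr=4 lookahead=+ remaining=[+ ( num ) ) - ( id ) $]
Step 9: reduce E->T. Stack=[T * ( E] ptr=4 lookahead=+ remaining=[+ ( num ) ) - ( id ) $]
Step 10: shift +. Stack=[T * ( E +] ptr=5 lookahead=( remaining=[( num ) ) - ( id ) $]
Step 11: shift (. Stack=[T * ( E + (] ptr=6 lookahead=num remaining=[num ) ) - ( id ) $]
Step 12: shift num. Stack=[T * ( E + ( num] ptr=7 lookahead=) remaining=[) ) - ( id ) $]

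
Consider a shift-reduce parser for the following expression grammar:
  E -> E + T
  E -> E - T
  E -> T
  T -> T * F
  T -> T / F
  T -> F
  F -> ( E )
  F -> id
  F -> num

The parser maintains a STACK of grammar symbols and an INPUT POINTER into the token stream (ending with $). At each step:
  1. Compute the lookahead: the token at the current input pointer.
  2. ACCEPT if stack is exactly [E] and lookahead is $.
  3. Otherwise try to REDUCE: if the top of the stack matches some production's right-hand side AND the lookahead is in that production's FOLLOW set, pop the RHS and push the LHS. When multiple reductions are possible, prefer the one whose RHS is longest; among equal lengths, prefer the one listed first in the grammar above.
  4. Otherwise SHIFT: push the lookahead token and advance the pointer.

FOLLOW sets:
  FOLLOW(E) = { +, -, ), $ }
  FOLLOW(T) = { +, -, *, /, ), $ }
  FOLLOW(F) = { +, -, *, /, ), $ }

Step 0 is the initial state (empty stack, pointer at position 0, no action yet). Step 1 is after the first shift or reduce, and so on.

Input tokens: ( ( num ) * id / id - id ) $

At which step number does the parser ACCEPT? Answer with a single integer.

Step 1: shift (. Stack=[(] ptr=1 lookahead=( remaining=[( num ) * id / id - id ) $]
Step 2: shift (. Stack=[( (] ptr=2 lookahead=num remaining=[num ) * id / id - id ) $]
Step 3: shift num. Stack=[( ( num] ptr=3 lookahead=) remaining=[) * id / id - id ) $]
Step 4: reduce F->num. Stack=[( ( F] ptr=3 lookahead=) remaining=[) * id / id - id ) $]
Step 5: reduce T->F. Stack=[( ( T] ptr=3 lookahead=) remaining=[) * id / id - id ) $]
Step 6: reduce E->T. Stack=[( ( E] ptr=3 lookahead=) remaining=[) * id / id - id ) $]
Step 7: shift ). Stack=[( ( E )] ptr=4 lookahead=* remaining=[* id / id - id ) $]
Step 8: reduce F->( E ). Stack=[( F] ptr=4 lookahead=* remaining=[* id / id - id ) $]
Step 9: reduce T->F. Stack=[( T] ptr=4 lookahead=* remaining=[* id / id - id ) $]
Step 10: shift *. Stack=[( T *] ptr=5 lookahead=id remaining=[id / id - id ) $]
Step 11: shift id. Stack=[( T * id] ptr=6 lookahead=/ remaining=[/ id - id ) $]
Step 12: reduce F->id. Stack=[( T * F] ptr=6 lookahead=/ remaining=[/ id - id ) $]
Step 13: reduce T->T * F. Stack=[( T] ptr=6 lookahead=/ remaining=[/ id - id ) $]
Step 14: shift /. Stack=[( T /] ptr=7 lookahead=id remaining=[id - id ) $]
Step 15: shift id. Stack=[( T / id] ptr=8 lookahead=- remaining=[- id ) $]
Step 16: reduce F->id. Stack=[( T / F] ptr=8 lookahead=- remaining=[- id ) $]
Step 17: reduce T->T / F. Stack=[( T] ptr=8 lookahead=- remaining=[- id ) $]
Step 18: reduce E->T. Stack=[( E] ptr=8 lookahead=- remaining=[- id ) $]
Step 19: shift -. Stack=[( E -] ptr=9 lookahead=id remaining=[id ) $]
Step 20: shift id. Stack=[( E - id] ptr=10 lookahead=) remaining=[) $]
Step 21: reduce F->id. Stack=[( E - F] ptr=10 lookahead=) remaining=[) $]
Step 22: reduce T->F. Stack=[( E - T] ptr=10 lookahead=) remaining=[) $]
Step 23: reduce E->E - T. Stack=[( E] ptr=10 lookahead=) remaining=[) $]
Step 24: shift ). Stack=[( E )] ptr=11 lookahead=$ remaining=[$]
Step 25: reduce F->( E ). Stack=[F] ptr=11 lookahead=$ remaining=[$]
Step 26: reduce T->F. Stack=[T] ptr=11 lookahead=$ remaining=[$]
Step 27: reduce E->T. Stack=[E] ptr=11 lookahead=$ remaining=[$]
Step 28: accept. Stack=[E] ptr=11 lookahead=$ remaining=[$]

Answer: 28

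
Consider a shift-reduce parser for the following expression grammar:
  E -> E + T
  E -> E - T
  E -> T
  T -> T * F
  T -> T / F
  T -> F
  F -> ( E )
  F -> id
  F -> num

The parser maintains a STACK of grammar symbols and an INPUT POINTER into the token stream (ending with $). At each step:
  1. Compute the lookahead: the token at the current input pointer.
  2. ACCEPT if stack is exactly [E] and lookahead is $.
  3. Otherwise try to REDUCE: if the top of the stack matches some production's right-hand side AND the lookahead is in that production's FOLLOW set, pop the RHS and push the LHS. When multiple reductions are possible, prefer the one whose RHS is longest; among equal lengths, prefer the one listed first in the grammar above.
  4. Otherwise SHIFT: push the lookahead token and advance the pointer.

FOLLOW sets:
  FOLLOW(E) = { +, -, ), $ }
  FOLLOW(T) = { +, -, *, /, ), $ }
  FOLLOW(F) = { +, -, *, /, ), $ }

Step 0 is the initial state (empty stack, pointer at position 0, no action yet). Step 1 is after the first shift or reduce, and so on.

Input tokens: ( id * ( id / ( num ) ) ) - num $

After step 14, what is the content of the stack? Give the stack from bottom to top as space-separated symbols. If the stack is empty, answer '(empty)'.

Step 1: shift (. Stack=[(] ptr=1 lookahead=id remaining=[id * ( id / ( num ) ) ) - num $]
Step 2: shift id. Stack=[( id] ptr=2 lookahead=* remaining=[* ( id / ( num ) ) ) - num $]
Step 3: reduce F->id. Stack=[( F] ptr=2 lookahead=* remaining=[* ( id / ( num ) ) ) - num $]
Step 4: reduce T->F. Stack=[( T] ptr=2 lookahead=* remaining=[* ( id / ( num ) ) ) - num $]
Step 5: shift *. Stack=[( T *] ptr=3 lookahead=( remaining=[( id / ( num ) ) ) - num $]
Step 6: shift (. Stack=[( T * (] ptr=4 lookahead=id remaining=[id / ( num ) ) ) - num $]
Step 7: shift id. Stack=[( T * ( id] ptr=5 lookahead=/ remaining=[/ ( num ) ) ) - num $]
Step 8: reduce F->id. Stack=[( T * ( F] ptr=5 lookahead=/ remaining=[/ ( num ) ) ) - num $]
Step 9: reduce T->F. Stack=[( T * ( T] ptr=5 lookahead=/ remaining=[/ ( num ) ) ) - num $]
Step 10: shift /. Stack=[( T * ( T /] ptr=6 lookahead=( remaining=[( num ) ) ) - num $]
Step 11: shift (. Stack=[( T * ( T / (] ptr=7 lookahead=num remaining=[num ) ) ) - num $]
Step 12: shift num. Stack=[( T * ( T / ( num] ptr=8 lookahead=) remaining=[) ) ) - num $]
Step 13: reduce F->num. Stack=[( T * ( T / ( F] ptr=8 lookahead=) remaining=[) ) ) - num $]
Step 14: reduce T->F. Stack=[( T * ( T / ( T] ptr=8 lookahead=) remaining=[) ) ) - num $]

Answer: ( T * ( T / ( T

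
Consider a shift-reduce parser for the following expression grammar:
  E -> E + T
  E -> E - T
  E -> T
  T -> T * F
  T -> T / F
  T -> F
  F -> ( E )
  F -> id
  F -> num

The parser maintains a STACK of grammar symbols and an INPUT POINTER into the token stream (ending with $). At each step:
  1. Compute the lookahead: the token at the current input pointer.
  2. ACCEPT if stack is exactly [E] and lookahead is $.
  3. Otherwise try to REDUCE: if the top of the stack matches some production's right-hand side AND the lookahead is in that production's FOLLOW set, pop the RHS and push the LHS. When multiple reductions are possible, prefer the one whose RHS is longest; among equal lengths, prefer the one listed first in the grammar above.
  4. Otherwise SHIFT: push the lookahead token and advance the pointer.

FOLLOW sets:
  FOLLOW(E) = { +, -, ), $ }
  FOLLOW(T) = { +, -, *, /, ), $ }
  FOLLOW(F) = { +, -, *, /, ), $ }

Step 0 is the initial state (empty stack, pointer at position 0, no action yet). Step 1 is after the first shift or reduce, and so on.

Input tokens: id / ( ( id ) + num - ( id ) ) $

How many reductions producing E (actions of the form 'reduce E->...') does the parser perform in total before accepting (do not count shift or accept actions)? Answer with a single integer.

Answer: 6

Derivation:
Step 1: shift id. Stack=[id] ptr=1 lookahead=/ remaining=[/ ( ( id ) + num - ( id ) ) $]
Step 2: reduce F->id. Stack=[F] ptr=1 lookahead=/ remaining=[/ ( ( id ) + num - ( id ) ) $]
Step 3: reduce T->F. Stack=[T] ptr=1 lookahead=/ remaining=[/ ( ( id ) + num - ( id ) ) $]
Step 4: shift /. Stack=[T /] ptr=2 lookahead=( remaining=[( ( id ) + num - ( id ) ) $]
Step 5: shift (. Stack=[T / (] ptr=3 lookahead=( remaining=[( id ) + num - ( id ) ) $]
Step 6: shift (. Stack=[T / ( (] ptr=4 lookahead=id remaining=[id ) + num - ( id ) ) $]
Step 7: shift id. Stack=[T / ( ( id] ptr=5 lookahead=) remaining=[) + num - ( id ) ) $]
Step 8: reduce F->id. Stack=[T / ( ( F] ptr=5 lookahead=) remaining=[) + num - ( id ) ) $]
Step 9: reduce T->F. Stack=[T / ( ( T] ptr=5 lookahead=) remaining=[) + num - ( id ) ) $]
Step 10: reduce E->T. Stack=[T / ( ( E] ptr=5 lookahead=) remaining=[) + num - ( id ) ) $]
Step 11: shift ). Stack=[T / ( ( E )] ptr=6 lookahead=+ remaining=[+ num - ( id ) ) $]
Step 12: reduce F->( E ). Stack=[T / ( F] ptr=6 lookahead=+ remaining=[+ num - ( id ) ) $]
Step 13: reduce T->F. Stack=[T / ( T] ptr=6 lookahead=+ remaining=[+ num - ( id ) ) $]
Step 14: reduce E->T. Stack=[T / ( E] ptr=6 lookahead=+ remaining=[+ num - ( id ) ) $]
Step 15: shift +. Stack=[T / ( E +] ptr=7 lookahead=num remaining=[num - ( id ) ) $]
Step 16: shift num. Stack=[T / ( E + num] ptr=8 lookahead=- remaining=[- ( id ) ) $]
Step 17: reduce F->num. Stack=[T / ( E + F] ptr=8 lookahead=- remaining=[- ( id ) ) $]
Step 18: reduce T->F. Stack=[T / ( E + T] ptr=8 lookahead=- remaining=[- ( id ) ) $]
Step 19: reduce E->E + T. Stack=[T / ( E] ptr=8 lookahead=- remaining=[- ( id ) ) $]
Step 20: shift -. Stack=[T / ( E -] ptr=9 lookahead=( remaining=[( id ) ) $]
Step 21: shift (. Stack=[T / ( E - (] ptr=10 lookahead=id remaining=[id ) ) $]
Step 22: shift id. Stack=[T / ( E - ( id] ptr=11 lookahead=) remaining=[) ) $]
Step 23: reduce F->id. Stack=[T / ( E - ( F] ptr=11 lookahead=) remaining=[) ) $]
Step 24: reduce T->F. Stack=[T / ( E - ( T] ptr=11 lookahead=) remaining=[) ) $]
Step 25: reduce E->T. Stack=[T / ( E - ( E] ptr=11 lookahead=) remaining=[) ) $]
Step 26: shift ). Stack=[T / ( E - ( E )] ptr=12 lookahead=) remaining=[) $]
Step 27: reduce F->( E ). Stack=[T / ( E - F] ptr=12 lookahead=) remaining=[) $]
Step 28: reduce T->F. Stack=[T / ( E - T] ptr=12 lookahead=) remaining=[) $]
Step 29: reduce E->E - T. Stack=[T / ( E] ptr=12 lookahead=) remaining=[) $]
Step 30: shift ). Stack=[T / ( E )] ptr=13 lookahead=$ remaining=[$]
Step 31: reduce F->( E ). Stack=[T / F] ptr=13 lookahead=$ remaining=[$]
Step 32: reduce T->T / F. Stack=[T] ptr=13 lookahead=$ remaining=[$]
Step 33: reduce E->T. Stack=[E] ptr=13 lookahead=$ remaining=[$]
Step 34: accept. Stack=[E] ptr=13 lookahead=$ remaining=[$]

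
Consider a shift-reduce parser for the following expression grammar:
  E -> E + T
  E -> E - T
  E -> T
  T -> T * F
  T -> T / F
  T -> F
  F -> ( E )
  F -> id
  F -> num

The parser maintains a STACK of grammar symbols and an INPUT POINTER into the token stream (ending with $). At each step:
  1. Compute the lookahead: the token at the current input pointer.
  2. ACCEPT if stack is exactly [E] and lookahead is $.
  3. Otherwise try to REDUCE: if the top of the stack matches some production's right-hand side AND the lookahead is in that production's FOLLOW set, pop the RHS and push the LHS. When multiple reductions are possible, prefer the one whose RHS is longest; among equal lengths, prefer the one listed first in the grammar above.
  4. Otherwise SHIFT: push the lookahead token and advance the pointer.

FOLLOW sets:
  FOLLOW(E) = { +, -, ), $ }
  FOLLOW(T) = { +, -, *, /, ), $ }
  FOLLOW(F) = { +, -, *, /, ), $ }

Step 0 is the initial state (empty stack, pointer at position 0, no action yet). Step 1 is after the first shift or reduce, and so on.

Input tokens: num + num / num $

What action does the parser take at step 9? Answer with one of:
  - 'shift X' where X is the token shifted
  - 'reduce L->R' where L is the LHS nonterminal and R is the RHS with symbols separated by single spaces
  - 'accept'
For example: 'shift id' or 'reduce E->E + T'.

Answer: shift /

Derivation:
Step 1: shift num. Stack=[num] ptr=1 lookahead=+ remaining=[+ num / num $]
Step 2: reduce F->num. Stack=[F] ptr=1 lookahead=+ remaining=[+ num / num $]
Step 3: reduce T->F. Stack=[T] ptr=1 lookahead=+ remaining=[+ num / num $]
Step 4: reduce E->T. Stack=[E] ptr=1 lookahead=+ remaining=[+ num / num $]
Step 5: shift +. Stack=[E +] ptr=2 lookahead=num remaining=[num / num $]
Step 6: shift num. Stack=[E + num] ptr=3 lookahead=/ remaining=[/ num $]
Step 7: reduce F->num. Stack=[E + F] ptr=3 lookahead=/ remaining=[/ num $]
Step 8: reduce T->F. Stack=[E + T] ptr=3 lookahead=/ remaining=[/ num $]
Step 9: shift /. Stack=[E + T /] ptr=4 lookahead=num remaining=[num $]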